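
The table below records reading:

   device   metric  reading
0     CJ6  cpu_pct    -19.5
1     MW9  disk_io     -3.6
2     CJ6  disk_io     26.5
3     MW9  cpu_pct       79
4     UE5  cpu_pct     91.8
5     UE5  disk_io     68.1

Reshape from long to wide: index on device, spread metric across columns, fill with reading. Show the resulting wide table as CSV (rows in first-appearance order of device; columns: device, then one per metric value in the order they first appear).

Columns: device plus the 2 distinct metric values (cpu_pct, disk_io).
For example, row CJ6 column cpu_pct takes reading=-19.5 from the long row (CJ6, cpu_pct).

device,cpu_pct,disk_io
CJ6,-19.5,26.5
MW9,79,-3.6
UE5,91.8,68.1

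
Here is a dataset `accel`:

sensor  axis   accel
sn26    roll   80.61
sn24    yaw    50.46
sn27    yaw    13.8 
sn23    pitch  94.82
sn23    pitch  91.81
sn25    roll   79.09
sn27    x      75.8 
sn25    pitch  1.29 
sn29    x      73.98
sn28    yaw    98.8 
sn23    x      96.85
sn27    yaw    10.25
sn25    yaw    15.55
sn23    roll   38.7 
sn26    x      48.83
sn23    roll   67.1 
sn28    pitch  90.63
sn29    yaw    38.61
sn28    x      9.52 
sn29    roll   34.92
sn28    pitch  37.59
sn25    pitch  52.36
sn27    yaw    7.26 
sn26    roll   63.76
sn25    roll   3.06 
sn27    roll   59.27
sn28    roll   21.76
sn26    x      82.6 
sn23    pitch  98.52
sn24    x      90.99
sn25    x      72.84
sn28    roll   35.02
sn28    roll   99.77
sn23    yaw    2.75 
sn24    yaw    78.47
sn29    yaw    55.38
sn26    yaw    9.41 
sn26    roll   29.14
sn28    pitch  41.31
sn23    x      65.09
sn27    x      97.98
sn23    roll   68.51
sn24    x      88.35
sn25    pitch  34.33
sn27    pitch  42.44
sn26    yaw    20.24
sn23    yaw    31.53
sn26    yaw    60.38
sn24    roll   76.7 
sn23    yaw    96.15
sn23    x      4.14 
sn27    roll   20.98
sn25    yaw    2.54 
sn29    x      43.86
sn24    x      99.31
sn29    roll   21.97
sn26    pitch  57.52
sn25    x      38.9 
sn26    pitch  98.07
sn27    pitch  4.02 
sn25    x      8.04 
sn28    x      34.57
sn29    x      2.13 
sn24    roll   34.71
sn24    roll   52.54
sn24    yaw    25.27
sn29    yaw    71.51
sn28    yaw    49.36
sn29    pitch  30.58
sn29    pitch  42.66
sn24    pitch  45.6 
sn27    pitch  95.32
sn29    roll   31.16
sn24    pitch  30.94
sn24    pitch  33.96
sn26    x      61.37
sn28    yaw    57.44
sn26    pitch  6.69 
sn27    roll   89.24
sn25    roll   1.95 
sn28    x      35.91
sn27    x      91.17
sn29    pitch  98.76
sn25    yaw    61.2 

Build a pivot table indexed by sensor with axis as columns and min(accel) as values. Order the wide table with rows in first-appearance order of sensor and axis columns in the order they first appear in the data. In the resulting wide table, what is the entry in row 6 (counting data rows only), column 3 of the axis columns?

30.58

With rows in first-appearance order of sensor, row 6 is sensor=sn29. axis columns in first-appearance order: roll, yaw, pitch, x; column 3 is pitch.
Long rows with sensor=sn29, axis=pitch: min(30.58, 42.66, 98.76) = 30.58.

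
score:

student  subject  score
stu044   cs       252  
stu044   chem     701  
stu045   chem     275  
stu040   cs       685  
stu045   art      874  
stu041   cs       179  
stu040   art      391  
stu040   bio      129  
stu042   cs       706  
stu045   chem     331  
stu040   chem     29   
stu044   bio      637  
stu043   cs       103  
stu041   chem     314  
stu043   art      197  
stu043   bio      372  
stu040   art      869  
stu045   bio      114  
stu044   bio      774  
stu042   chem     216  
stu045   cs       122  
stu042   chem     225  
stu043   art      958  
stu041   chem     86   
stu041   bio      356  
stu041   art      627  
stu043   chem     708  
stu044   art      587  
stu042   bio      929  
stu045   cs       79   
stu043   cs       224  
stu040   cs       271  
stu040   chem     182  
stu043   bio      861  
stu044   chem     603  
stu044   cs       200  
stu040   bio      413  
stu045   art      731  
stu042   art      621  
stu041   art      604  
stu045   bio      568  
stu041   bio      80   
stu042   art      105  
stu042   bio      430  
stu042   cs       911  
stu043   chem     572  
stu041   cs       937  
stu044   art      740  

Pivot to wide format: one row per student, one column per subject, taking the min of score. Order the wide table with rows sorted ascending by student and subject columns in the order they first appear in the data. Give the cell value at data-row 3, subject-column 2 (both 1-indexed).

216

With rows sorted ascending by student, row 3 is student=stu042. subject columns in first-appearance order: cs, chem, art, bio; column 2 is chem.
Long rows with student=stu042, subject=chem: min(216, 225) = 216.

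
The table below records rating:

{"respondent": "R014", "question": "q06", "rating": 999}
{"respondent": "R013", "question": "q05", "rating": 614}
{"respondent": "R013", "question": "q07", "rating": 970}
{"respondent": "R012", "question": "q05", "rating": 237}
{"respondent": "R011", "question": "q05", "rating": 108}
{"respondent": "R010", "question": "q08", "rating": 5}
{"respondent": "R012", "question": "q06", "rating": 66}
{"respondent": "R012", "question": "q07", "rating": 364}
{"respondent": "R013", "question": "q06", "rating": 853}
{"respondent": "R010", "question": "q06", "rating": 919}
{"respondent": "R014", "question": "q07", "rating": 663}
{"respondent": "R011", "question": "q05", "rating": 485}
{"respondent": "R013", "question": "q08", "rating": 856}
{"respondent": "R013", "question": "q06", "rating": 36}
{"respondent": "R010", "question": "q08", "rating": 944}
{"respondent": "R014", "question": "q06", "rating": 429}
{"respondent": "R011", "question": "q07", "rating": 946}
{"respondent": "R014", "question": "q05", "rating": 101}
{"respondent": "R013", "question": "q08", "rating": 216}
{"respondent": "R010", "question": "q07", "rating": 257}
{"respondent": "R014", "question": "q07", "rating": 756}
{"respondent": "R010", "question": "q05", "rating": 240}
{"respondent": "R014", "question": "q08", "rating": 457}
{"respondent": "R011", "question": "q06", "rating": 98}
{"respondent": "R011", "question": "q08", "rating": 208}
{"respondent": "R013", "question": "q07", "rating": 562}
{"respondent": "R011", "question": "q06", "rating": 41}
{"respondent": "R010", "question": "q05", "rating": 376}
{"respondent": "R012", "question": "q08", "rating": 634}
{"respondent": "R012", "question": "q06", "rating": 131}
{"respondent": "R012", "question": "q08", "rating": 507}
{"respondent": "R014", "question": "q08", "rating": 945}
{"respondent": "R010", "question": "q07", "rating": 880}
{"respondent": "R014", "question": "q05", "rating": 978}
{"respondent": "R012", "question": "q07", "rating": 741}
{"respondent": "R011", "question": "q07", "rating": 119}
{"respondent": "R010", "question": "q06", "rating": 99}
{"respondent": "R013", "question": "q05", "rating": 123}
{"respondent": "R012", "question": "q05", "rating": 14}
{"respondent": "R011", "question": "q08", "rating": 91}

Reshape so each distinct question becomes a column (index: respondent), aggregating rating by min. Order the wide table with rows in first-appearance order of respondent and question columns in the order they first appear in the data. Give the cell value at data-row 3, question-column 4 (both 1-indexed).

507

With rows in first-appearance order of respondent, row 3 is respondent=R012. question columns in first-appearance order: q06, q05, q07, q08; column 4 is q08.
Long rows with respondent=R012, question=q08: min(634, 507) = 507.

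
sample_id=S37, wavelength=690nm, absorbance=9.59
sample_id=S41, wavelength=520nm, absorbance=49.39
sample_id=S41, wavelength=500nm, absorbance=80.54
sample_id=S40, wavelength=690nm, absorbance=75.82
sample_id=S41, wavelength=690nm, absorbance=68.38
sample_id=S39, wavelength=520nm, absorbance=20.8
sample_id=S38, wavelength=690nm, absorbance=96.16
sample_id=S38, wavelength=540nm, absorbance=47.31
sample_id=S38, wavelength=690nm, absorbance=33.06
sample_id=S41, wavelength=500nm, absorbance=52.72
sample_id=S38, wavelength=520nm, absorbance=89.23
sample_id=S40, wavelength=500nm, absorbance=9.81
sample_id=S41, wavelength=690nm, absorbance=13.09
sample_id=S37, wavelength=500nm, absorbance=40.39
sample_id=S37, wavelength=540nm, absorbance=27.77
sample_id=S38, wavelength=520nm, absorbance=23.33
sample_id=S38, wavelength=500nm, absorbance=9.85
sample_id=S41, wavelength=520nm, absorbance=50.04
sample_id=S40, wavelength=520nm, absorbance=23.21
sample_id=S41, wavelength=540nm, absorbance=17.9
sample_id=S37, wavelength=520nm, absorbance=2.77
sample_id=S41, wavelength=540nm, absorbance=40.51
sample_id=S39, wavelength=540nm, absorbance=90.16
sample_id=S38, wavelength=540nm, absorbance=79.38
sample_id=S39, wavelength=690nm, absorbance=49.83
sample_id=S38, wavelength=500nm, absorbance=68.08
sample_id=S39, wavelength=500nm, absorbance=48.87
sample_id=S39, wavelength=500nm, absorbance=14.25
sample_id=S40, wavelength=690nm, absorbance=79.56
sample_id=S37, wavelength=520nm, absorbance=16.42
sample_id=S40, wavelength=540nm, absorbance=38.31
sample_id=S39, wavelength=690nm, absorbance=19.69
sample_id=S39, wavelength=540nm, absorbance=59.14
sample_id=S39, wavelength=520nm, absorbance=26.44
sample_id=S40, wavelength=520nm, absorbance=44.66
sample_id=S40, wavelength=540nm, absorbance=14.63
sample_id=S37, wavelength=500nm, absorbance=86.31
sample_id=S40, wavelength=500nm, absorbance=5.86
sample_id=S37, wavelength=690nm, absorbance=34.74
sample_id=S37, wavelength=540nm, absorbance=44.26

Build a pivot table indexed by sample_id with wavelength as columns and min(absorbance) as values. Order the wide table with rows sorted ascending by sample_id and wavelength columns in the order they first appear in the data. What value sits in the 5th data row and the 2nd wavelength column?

With rows sorted ascending by sample_id, row 5 is sample_id=S41. wavelength columns in first-appearance order: 690nm, 520nm, 500nm, 540nm; column 2 is 520nm.
Long rows with sample_id=S41, wavelength=520nm: min(49.39, 50.04) = 49.39.

49.39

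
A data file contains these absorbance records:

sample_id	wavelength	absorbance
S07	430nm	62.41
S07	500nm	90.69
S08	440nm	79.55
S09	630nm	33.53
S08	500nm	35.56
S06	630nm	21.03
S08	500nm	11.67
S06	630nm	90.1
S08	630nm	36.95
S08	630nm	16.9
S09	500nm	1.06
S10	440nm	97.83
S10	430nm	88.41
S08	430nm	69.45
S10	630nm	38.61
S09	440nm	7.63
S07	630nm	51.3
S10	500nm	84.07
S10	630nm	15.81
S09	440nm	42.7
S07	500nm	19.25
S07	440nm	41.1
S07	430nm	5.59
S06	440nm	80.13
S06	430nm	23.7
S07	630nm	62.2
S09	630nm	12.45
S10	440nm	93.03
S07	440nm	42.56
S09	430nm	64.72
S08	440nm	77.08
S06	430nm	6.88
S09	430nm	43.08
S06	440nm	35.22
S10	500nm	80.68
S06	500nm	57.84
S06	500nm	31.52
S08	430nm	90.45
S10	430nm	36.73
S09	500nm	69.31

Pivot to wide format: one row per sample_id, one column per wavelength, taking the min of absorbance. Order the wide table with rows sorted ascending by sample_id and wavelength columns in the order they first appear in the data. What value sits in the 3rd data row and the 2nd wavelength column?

With rows sorted ascending by sample_id, row 3 is sample_id=S08. wavelength columns in first-appearance order: 430nm, 500nm, 440nm, 630nm; column 2 is 500nm.
Long rows with sample_id=S08, wavelength=500nm: min(35.56, 11.67) = 11.67.

11.67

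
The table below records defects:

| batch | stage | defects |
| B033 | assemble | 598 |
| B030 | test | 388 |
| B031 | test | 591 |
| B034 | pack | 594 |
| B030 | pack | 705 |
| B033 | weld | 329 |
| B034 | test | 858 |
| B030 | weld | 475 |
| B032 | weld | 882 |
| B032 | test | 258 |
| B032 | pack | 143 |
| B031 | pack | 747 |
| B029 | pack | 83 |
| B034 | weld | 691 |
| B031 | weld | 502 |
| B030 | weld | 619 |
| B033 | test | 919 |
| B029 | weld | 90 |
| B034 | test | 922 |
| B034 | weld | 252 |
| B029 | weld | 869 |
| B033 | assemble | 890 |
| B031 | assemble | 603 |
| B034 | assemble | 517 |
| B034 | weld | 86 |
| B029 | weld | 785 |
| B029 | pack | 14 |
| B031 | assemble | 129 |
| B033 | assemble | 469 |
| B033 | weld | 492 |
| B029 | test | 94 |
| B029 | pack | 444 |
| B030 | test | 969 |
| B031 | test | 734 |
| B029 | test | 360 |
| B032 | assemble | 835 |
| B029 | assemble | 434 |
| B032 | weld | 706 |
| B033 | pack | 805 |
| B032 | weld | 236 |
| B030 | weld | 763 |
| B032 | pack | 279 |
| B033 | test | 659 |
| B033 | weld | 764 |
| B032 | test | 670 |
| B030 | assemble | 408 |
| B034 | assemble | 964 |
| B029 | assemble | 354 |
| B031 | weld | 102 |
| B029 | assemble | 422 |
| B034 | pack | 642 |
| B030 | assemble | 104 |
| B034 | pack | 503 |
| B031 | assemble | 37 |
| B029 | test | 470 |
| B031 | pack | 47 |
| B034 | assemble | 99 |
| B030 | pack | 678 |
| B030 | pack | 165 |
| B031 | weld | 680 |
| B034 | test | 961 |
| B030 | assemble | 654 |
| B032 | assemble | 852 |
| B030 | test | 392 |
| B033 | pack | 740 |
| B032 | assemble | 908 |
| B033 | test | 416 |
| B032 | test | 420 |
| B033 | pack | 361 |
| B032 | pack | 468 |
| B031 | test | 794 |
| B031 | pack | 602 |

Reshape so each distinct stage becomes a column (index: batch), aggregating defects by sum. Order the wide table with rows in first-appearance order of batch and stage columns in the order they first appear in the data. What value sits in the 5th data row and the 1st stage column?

2595

With rows in first-appearance order of batch, row 5 is batch=B032. stage columns in first-appearance order: assemble, test, pack, weld; column 1 is assemble.
Long rows with batch=B032, stage=assemble: 835 + 852 + 908 = 2595.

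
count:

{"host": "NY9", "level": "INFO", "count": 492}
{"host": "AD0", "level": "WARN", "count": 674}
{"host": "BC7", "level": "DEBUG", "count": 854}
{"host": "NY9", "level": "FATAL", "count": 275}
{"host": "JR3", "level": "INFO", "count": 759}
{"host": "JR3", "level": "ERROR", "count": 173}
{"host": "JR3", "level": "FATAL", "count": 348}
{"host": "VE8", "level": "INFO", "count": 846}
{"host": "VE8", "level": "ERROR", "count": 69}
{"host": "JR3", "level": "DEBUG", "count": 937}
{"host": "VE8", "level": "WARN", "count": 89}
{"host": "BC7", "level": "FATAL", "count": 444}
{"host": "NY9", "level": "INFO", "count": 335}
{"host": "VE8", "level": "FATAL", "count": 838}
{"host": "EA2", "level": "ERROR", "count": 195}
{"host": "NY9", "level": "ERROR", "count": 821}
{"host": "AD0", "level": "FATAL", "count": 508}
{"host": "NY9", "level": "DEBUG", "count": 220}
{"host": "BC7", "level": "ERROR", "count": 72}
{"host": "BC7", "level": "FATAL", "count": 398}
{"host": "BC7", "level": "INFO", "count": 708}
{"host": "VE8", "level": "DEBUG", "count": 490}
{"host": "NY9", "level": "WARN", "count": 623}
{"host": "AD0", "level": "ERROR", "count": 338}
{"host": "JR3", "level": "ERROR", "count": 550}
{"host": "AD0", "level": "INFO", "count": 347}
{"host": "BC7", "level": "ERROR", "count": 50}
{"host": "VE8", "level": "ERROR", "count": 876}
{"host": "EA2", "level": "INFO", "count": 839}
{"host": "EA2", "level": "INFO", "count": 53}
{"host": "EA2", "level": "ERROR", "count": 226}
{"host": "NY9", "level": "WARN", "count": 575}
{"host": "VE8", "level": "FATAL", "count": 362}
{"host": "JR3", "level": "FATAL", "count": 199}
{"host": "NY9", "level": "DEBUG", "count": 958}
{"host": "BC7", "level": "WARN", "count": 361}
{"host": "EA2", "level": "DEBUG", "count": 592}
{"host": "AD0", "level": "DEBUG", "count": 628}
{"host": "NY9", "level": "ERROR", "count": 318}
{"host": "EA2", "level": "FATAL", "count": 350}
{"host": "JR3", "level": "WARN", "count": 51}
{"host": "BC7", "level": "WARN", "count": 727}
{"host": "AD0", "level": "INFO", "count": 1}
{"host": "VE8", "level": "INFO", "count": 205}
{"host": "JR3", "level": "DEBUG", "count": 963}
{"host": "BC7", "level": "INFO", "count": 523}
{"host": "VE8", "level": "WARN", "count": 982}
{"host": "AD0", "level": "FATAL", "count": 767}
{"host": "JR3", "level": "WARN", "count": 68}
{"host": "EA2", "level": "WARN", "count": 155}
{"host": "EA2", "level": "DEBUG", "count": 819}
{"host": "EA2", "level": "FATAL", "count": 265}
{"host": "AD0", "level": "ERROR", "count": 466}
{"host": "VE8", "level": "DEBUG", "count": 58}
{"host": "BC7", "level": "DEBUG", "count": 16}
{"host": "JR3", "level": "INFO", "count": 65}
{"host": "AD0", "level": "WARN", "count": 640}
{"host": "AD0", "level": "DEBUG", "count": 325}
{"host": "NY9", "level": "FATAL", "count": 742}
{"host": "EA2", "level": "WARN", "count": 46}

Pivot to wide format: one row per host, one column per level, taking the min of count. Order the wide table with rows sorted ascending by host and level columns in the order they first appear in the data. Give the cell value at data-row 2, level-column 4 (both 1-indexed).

With rows sorted ascending by host, row 2 is host=BC7. level columns in first-appearance order: INFO, WARN, DEBUG, FATAL, ERROR; column 4 is FATAL.
Long rows with host=BC7, level=FATAL: min(444, 398) = 398.

398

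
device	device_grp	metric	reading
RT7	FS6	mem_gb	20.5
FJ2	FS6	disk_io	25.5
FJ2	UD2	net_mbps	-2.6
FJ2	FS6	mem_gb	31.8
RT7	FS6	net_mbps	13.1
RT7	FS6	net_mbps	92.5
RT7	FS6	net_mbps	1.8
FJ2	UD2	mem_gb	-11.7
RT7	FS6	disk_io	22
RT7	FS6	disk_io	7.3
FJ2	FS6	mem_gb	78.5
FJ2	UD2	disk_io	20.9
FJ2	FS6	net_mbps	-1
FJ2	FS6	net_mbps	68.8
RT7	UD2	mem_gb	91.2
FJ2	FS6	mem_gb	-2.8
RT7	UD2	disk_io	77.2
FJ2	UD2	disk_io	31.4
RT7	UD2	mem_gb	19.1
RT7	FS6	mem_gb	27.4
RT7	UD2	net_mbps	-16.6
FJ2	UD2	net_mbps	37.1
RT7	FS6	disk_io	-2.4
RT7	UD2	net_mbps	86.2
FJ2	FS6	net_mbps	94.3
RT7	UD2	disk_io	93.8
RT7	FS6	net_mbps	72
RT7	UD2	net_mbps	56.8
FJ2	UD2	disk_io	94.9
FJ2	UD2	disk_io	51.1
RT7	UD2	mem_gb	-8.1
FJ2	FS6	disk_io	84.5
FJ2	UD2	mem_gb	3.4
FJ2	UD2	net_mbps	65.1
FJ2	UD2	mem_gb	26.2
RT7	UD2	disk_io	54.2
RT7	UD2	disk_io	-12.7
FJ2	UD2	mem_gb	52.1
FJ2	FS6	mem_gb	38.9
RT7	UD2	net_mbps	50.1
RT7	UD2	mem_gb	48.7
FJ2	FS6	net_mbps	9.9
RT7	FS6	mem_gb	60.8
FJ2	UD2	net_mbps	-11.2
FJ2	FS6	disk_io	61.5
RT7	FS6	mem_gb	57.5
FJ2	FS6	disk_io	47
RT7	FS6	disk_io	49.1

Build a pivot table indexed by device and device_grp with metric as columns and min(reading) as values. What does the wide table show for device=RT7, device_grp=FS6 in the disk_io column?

Rows with device=RT7, device_grp=FS6 and metric=disk_io: reading values are 22, 7.3, -2.4, 49.1.
min(22, 7.3, -2.4, 49.1) = -2.4.

-2.4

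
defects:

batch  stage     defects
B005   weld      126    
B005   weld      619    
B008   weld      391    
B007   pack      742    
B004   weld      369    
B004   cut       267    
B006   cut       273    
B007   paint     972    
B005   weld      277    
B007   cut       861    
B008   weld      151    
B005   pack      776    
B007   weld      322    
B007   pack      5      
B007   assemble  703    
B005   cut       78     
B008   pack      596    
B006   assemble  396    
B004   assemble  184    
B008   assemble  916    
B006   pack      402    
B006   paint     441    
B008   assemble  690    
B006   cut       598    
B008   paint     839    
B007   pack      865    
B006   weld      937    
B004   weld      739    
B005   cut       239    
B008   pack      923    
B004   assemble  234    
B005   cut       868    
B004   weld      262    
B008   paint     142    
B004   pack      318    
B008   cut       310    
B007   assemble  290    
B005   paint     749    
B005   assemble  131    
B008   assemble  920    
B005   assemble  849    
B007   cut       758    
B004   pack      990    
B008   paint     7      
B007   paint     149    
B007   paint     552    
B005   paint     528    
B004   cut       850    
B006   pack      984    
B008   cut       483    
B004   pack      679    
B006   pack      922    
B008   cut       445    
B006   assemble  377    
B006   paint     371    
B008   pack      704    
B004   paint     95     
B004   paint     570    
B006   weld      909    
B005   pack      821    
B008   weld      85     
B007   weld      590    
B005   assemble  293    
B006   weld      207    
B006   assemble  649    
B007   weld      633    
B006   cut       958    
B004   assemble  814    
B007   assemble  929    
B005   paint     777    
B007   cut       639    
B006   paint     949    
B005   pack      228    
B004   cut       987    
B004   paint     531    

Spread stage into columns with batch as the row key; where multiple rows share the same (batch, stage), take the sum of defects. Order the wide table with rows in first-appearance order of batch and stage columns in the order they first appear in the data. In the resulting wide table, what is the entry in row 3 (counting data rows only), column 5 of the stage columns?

1922

With rows in first-appearance order of batch, row 3 is batch=B007. stage columns in first-appearance order: weld, pack, cut, paint, assemble; column 5 is assemble.
Long rows with batch=B007, stage=assemble: 703 + 290 + 929 = 1922.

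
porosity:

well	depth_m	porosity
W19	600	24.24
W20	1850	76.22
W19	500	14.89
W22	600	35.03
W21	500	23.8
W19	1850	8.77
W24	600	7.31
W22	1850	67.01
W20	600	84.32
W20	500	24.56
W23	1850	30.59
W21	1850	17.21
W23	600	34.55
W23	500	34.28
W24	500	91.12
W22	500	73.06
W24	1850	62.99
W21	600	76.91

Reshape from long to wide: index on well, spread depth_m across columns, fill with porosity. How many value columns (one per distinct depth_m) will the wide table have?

3

3 distinct depth_m values: 500, 600, 1850.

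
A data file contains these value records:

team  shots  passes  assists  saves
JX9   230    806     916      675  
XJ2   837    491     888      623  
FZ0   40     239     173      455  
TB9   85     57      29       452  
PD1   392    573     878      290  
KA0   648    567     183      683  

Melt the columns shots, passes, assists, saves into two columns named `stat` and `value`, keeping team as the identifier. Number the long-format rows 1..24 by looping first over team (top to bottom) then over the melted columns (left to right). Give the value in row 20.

24 rows total (6 × 4). Row 20: index ⌊(20-1)/4⌋ = 4 into team → PD1; (20-1) mod 4 = 3 into the melted columns → saves.
So row 20 is (PD1, saves, 290); value = 290.

290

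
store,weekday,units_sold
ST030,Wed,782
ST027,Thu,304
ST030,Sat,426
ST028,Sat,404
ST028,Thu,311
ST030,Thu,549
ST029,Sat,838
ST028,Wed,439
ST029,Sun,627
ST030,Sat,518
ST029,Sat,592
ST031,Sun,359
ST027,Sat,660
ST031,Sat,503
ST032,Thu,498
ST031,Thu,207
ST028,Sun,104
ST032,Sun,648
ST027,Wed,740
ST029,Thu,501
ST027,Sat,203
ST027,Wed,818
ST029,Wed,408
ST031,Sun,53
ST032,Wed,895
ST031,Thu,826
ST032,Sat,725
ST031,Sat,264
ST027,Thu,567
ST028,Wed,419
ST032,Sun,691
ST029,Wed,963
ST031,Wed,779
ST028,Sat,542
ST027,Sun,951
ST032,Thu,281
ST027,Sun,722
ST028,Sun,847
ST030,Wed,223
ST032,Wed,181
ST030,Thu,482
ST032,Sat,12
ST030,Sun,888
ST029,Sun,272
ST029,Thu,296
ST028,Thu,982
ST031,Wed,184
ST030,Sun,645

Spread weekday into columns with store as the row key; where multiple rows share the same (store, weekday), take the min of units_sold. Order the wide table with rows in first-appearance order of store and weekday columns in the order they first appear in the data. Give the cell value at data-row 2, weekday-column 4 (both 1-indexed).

722

With rows in first-appearance order of store, row 2 is store=ST027. weekday columns in first-appearance order: Wed, Thu, Sat, Sun; column 4 is Sun.
Long rows with store=ST027, weekday=Sun: min(951, 722) = 722.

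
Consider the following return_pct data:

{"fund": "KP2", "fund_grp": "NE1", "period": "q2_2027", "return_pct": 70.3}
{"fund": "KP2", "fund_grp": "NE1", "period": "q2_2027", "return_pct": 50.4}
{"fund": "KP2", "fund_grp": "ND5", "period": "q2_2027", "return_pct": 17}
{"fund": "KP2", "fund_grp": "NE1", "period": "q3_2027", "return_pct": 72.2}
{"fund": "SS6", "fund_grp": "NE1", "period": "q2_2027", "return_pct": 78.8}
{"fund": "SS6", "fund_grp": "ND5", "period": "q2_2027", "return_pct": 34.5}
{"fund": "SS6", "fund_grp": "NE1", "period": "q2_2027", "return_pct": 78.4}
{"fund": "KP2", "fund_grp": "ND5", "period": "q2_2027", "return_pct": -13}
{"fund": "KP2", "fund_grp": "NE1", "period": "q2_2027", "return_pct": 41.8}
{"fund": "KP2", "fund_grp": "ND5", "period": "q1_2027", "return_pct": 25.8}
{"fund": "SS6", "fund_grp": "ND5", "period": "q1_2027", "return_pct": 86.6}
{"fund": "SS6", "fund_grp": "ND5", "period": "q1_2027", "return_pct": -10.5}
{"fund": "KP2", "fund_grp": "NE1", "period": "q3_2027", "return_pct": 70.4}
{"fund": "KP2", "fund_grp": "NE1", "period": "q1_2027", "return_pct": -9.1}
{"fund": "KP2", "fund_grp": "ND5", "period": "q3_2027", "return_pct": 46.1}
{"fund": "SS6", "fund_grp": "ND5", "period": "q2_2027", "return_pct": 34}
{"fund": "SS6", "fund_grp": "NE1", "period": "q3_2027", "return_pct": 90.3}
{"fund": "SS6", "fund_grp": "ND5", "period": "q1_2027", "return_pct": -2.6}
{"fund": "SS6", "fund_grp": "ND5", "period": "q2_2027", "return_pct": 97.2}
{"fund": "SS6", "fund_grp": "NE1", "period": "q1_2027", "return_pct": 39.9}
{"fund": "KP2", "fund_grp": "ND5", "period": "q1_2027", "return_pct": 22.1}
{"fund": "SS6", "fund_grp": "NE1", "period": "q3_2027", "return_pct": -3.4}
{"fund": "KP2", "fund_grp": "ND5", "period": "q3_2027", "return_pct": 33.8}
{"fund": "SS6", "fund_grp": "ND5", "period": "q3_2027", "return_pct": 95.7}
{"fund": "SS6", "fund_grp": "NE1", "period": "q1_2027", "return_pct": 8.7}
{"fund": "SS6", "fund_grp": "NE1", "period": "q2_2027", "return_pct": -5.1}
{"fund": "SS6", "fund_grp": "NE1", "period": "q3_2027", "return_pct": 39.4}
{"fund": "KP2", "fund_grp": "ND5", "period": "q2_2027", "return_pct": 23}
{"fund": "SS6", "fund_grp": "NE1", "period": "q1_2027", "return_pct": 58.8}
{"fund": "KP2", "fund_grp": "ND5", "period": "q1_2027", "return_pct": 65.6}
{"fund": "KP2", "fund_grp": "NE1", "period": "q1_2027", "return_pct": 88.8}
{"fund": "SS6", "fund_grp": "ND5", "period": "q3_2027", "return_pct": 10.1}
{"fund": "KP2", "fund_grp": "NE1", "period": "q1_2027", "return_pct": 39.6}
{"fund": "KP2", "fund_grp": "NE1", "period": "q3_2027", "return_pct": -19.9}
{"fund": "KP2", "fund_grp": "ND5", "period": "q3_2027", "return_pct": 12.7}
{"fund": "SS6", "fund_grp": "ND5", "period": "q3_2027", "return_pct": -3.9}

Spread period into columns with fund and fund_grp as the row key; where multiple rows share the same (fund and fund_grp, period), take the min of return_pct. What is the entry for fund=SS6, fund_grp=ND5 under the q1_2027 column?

Rows with fund=SS6, fund_grp=ND5 and period=q1_2027: return_pct values are 86.6, -10.5, -2.6.
min(86.6, -10.5, -2.6) = -10.5.

-10.5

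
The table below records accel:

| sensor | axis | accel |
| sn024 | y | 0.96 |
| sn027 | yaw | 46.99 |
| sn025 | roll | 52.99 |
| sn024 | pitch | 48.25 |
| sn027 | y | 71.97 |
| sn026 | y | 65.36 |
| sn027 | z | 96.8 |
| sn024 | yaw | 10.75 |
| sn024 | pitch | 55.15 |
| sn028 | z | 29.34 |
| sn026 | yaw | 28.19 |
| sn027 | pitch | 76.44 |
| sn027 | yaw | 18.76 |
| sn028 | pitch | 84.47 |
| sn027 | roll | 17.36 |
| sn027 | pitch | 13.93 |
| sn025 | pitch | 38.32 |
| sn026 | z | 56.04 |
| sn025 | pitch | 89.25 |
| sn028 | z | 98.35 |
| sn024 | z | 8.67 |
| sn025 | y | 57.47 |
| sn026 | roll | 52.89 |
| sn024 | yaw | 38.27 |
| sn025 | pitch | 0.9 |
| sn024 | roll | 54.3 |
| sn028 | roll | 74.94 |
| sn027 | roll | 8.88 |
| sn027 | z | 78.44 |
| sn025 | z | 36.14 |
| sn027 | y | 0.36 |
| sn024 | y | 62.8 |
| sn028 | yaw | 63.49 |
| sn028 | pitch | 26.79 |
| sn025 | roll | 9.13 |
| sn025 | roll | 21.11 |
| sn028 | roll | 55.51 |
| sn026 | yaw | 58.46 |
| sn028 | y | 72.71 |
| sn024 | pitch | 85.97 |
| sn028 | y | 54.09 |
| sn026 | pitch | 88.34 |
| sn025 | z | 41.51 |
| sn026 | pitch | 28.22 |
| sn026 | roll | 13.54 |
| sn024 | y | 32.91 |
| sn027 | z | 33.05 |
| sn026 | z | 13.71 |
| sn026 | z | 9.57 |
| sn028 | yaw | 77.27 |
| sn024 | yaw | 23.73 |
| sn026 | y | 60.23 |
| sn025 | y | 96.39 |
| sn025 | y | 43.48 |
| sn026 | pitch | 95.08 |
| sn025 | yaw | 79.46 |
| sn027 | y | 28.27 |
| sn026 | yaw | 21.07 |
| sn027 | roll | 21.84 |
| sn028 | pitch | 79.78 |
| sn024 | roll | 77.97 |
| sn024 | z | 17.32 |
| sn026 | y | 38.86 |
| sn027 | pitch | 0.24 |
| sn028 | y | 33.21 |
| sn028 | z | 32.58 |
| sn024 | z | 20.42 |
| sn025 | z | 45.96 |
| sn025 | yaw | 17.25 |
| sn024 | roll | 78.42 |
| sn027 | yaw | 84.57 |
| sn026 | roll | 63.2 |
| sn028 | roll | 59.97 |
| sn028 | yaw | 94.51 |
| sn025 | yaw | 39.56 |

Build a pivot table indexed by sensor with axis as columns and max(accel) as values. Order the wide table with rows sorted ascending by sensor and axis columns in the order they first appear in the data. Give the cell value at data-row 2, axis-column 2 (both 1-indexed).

With rows sorted ascending by sensor, row 2 is sensor=sn025. axis columns in first-appearance order: y, yaw, roll, pitch, z; column 2 is yaw.
Long rows with sensor=sn025, axis=yaw: max(79.46, 17.25, 39.56) = 79.46.

79.46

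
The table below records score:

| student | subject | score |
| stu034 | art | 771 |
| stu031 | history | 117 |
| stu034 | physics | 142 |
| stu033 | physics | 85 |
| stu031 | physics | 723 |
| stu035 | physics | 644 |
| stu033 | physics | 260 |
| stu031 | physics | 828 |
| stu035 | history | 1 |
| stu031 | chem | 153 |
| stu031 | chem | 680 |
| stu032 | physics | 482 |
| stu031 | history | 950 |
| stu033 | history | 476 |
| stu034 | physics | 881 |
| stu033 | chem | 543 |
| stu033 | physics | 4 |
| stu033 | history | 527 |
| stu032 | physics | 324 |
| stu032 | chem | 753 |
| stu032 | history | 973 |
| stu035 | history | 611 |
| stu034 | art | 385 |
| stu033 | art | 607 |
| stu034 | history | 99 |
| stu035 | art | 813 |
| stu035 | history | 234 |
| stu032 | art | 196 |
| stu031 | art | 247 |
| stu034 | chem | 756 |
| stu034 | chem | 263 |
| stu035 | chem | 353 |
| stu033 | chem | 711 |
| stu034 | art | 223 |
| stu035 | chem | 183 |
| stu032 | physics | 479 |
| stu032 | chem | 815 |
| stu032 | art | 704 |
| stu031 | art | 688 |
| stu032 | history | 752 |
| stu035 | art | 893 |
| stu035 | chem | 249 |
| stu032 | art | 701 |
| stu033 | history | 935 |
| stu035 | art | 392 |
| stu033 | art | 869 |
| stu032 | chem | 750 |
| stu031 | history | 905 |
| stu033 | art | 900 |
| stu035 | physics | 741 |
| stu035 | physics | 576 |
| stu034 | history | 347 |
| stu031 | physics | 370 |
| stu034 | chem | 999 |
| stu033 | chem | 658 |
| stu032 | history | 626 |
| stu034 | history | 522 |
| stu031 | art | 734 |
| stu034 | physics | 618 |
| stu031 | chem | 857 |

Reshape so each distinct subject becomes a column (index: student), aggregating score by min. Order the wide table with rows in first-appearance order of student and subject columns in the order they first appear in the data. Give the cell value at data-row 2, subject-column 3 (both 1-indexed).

370

With rows in first-appearance order of student, row 2 is student=stu031. subject columns in first-appearance order: art, history, physics, chem; column 3 is physics.
Long rows with student=stu031, subject=physics: min(723, 828, 370) = 370.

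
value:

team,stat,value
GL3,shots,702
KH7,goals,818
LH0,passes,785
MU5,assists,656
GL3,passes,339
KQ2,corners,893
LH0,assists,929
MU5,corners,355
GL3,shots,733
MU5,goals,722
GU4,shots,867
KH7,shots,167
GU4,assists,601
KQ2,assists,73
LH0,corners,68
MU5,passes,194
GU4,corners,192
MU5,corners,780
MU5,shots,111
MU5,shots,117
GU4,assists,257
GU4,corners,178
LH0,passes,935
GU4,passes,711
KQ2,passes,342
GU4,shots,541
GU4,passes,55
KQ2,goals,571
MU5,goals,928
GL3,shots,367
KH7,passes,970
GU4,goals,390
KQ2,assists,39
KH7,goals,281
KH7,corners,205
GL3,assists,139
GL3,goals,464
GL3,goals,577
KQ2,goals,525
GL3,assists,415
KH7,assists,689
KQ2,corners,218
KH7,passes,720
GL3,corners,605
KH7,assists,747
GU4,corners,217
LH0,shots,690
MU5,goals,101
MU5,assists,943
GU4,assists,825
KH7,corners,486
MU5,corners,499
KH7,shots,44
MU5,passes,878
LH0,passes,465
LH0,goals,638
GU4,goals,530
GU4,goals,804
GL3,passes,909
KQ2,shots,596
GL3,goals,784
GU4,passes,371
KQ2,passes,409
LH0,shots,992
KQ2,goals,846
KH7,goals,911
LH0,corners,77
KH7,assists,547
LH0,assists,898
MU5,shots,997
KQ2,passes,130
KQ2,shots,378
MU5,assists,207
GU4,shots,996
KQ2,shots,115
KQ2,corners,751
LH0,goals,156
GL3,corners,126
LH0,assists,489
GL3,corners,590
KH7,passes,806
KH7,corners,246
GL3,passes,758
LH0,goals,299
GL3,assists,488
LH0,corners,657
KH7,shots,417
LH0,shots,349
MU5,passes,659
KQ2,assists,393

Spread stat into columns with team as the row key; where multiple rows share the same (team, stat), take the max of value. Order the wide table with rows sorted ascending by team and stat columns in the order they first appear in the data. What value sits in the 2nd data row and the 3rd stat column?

711

With rows sorted ascending by team, row 2 is team=GU4. stat columns in first-appearance order: shots, goals, passes, assists, corners; column 3 is passes.
Long rows with team=GU4, stat=passes: max(711, 55, 371) = 711.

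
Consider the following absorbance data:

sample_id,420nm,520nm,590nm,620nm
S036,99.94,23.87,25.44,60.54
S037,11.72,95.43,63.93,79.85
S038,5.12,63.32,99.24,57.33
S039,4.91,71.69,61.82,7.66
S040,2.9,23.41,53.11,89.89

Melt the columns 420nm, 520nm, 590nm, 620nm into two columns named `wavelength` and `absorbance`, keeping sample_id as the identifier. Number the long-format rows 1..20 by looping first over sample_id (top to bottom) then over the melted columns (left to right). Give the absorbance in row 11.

99.24

20 rows total (5 × 4). Row 11: index ⌊(11-1)/4⌋ = 2 into sample_id → S038; (11-1) mod 4 = 2 into the melted columns → 590nm.
So row 11 is (S038, 590nm, 99.24); absorbance = 99.24.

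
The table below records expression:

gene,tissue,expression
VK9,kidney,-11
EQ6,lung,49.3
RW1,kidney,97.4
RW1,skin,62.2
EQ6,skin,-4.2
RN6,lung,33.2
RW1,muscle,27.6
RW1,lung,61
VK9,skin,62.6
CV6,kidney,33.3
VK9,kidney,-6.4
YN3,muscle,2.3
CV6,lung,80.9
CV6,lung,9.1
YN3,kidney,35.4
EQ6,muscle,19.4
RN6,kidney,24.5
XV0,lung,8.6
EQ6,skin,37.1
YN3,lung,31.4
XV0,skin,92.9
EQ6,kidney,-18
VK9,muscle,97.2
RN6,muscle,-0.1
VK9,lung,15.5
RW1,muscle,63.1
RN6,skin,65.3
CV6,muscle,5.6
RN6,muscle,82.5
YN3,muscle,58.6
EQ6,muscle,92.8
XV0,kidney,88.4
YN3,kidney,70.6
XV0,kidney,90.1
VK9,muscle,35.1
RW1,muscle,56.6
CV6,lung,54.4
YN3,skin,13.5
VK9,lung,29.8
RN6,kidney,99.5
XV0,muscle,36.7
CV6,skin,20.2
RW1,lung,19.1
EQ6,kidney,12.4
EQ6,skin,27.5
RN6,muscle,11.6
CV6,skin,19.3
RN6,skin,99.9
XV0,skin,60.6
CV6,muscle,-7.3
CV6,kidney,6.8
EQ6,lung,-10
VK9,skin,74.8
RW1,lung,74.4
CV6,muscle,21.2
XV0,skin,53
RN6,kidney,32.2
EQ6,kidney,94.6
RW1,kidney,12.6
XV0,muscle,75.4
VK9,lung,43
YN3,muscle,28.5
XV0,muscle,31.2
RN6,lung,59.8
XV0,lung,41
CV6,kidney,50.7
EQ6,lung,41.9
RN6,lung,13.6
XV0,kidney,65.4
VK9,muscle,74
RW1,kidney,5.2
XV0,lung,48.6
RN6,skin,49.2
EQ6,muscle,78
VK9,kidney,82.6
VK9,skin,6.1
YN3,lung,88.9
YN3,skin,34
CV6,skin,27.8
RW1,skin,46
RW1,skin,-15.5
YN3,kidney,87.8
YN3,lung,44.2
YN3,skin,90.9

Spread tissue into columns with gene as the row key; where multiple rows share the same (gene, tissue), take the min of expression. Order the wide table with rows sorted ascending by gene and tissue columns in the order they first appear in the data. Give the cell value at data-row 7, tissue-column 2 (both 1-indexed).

With rows sorted ascending by gene, row 7 is gene=YN3. tissue columns in first-appearance order: kidney, lung, skin, muscle; column 2 is lung.
Long rows with gene=YN3, tissue=lung: min(31.4, 88.9, 44.2) = 31.4.

31.4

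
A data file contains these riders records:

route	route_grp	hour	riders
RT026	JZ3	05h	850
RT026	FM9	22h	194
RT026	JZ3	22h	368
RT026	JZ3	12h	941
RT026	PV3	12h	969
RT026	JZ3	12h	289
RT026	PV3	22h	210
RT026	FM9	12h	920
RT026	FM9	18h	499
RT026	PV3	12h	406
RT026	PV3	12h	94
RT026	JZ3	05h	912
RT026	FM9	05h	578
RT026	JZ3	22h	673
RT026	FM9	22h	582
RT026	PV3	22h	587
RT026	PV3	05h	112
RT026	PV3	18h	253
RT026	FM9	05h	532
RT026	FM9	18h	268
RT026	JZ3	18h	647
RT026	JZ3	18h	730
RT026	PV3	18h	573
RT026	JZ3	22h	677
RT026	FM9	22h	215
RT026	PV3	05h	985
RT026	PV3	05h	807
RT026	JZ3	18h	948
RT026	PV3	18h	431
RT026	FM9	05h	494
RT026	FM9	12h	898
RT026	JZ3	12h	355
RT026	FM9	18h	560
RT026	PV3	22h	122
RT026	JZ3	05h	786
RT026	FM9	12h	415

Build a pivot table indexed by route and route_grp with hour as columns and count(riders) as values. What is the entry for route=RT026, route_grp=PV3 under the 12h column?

Rows with route=RT026, route_grp=PV3 and hour=12h: riders values are 969, 406, 94.
3 rows match — count = 3.

3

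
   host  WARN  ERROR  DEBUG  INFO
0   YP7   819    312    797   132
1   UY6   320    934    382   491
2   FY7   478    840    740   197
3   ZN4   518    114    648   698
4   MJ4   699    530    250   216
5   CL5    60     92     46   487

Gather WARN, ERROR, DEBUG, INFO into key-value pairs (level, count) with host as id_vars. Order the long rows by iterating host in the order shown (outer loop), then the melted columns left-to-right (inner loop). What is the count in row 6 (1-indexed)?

24 rows total (6 × 4). Row 6: index ⌊(6-1)/4⌋ = 1 into host → UY6; (6-1) mod 4 = 1 into the melted columns → ERROR.
So row 6 is (UY6, ERROR, 934); count = 934.

934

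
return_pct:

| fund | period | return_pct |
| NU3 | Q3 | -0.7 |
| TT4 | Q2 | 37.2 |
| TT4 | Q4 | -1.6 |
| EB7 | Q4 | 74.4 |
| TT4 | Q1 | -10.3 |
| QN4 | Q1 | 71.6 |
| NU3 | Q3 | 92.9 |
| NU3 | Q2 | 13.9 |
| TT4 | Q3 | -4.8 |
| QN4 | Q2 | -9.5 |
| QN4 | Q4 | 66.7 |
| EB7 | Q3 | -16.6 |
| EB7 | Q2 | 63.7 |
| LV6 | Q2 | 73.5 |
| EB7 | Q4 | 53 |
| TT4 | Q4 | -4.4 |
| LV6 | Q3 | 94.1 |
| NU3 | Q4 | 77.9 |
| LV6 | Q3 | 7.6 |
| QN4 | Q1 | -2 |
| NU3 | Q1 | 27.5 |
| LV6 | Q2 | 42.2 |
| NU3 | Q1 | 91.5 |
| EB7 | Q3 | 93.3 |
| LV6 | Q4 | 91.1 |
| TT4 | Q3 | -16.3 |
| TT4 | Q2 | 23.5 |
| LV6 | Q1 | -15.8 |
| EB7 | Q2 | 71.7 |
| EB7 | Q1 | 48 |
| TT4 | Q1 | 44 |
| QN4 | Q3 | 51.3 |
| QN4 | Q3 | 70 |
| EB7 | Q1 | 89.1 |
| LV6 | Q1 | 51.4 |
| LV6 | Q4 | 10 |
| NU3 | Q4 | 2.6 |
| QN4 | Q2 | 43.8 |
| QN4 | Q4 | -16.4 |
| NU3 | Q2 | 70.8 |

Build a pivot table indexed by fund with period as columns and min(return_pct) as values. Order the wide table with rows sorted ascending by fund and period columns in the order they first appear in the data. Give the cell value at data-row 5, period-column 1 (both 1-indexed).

-16.3

With rows sorted ascending by fund, row 5 is fund=TT4. period columns in first-appearance order: Q3, Q2, Q4, Q1; column 1 is Q3.
Long rows with fund=TT4, period=Q3: min(-4.8, -16.3) = -16.3.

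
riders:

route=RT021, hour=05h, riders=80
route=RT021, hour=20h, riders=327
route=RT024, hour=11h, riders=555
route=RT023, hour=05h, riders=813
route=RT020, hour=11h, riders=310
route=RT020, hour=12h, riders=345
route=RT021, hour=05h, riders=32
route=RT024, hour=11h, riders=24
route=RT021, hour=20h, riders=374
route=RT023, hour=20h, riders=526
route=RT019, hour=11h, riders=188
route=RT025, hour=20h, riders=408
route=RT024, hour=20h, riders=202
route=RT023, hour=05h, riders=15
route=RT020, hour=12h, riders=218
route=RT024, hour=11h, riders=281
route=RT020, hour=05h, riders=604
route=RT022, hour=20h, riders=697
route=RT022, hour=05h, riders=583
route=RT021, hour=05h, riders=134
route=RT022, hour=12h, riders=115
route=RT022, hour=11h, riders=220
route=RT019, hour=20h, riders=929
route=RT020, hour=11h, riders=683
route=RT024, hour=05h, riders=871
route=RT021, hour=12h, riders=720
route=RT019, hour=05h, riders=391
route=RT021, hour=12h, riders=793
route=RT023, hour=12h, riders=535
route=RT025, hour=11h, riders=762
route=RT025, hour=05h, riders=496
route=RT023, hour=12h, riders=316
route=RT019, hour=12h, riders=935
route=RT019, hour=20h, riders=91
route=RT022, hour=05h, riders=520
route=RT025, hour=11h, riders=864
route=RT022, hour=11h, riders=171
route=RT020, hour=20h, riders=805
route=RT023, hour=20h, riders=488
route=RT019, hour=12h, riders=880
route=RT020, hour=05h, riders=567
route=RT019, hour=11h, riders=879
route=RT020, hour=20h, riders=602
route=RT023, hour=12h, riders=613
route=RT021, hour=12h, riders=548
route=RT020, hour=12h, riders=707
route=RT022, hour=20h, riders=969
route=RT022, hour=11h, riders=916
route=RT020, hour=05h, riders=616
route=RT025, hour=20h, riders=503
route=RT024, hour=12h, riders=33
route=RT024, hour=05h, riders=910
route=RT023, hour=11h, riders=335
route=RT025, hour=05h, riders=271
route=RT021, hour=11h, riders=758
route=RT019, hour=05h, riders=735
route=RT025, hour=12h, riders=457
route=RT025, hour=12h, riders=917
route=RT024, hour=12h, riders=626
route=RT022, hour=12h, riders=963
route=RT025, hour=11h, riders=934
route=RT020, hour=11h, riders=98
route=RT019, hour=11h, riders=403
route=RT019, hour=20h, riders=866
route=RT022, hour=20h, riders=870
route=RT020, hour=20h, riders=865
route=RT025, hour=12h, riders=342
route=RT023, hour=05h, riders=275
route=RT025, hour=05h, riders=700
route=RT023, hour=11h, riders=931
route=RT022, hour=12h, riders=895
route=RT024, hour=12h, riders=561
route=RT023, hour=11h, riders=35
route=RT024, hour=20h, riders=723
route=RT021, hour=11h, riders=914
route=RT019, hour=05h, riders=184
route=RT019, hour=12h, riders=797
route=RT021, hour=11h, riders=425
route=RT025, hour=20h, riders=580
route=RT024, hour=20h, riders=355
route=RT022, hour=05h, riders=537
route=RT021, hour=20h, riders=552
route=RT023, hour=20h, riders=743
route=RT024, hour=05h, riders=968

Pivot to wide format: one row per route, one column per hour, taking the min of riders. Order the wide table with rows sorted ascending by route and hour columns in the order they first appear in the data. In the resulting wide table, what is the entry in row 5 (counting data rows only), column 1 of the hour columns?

With rows sorted ascending by route, row 5 is route=RT023. hour columns in first-appearance order: 05h, 20h, 11h, 12h; column 1 is 05h.
Long rows with route=RT023, hour=05h: min(813, 15, 275) = 15.

15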